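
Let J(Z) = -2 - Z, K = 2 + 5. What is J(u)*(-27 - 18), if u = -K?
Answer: -225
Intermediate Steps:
K = 7
u = -7 (u = -1*7 = -7)
J(u)*(-27 - 18) = (-2 - 1*(-7))*(-27 - 18) = (-2 + 7)*(-45) = 5*(-45) = -225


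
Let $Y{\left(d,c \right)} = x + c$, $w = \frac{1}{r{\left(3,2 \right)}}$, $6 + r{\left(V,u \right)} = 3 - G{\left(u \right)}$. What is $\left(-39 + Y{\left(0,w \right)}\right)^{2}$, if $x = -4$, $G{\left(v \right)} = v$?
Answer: $\frac{46656}{25} \approx 1866.2$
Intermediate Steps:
$r{\left(V,u \right)} = -3 - u$ ($r{\left(V,u \right)} = -6 - \left(-3 + u\right) = -3 - u$)
$w = - \frac{1}{5}$ ($w = \frac{1}{-3 - 2} = \frac{1}{-5} = - \frac{1}{5} \approx -0.2$)
$Y{\left(d,c \right)} = -4 + c$
$\left(-39 + Y{\left(0,w \right)}\right)^{2} = \left(-39 - \frac{21}{5}\right)^{2} = \left(- \frac{216}{5}\right)^{2} = \frac{46656}{25}$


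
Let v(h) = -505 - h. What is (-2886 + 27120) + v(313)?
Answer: 23416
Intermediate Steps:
(-2886 + 27120) + v(313) = (-2886 + 27120) + (-505 - 1*313) = 24234 + (-505 - 313) = 24234 - 818 = 23416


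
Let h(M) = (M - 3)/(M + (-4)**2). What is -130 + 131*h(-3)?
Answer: -2476/13 ≈ -190.46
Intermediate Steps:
h(M) = (-3 + M)/(16 + M) (h(M) = (-3 + M)/(M + 16) = (-3 + M)/(16 + M))
-130 + 131*h(-3) = -130 + 131*((-3 - 3)/(16 - 3)) = -130 + 131*(-6/13) = -130 - 786/13 = -2476/13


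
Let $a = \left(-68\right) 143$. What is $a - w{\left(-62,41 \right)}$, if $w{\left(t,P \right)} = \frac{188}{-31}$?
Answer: $- \frac{301256}{31} \approx -9717.9$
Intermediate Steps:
$w{\left(t,P \right)} = - \frac{188}{31}$ ($w{\left(t,P \right)} = 188 \left(- \frac{1}{31}\right) = - \frac{188}{31}$)
$a = -9724$
$a - w{\left(-62,41 \right)} = -9724 - - \frac{188}{31} = -9724 + \frac{188}{31} = - \frac{301256}{31}$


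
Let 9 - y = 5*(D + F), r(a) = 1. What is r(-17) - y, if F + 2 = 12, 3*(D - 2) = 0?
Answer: 52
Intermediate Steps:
D = 2 (D = 2 + (1/3)*0 = 2 + 0 = 2)
F = 10 (F = -2 + 12 = 10)
y = -51 (y = 9 - 5*(2 + 10) = 9 - 5*12 = 9 - 1*60 = 9 - 60 = -51)
r(-17) - y = 1 - 1*(-51) = 1 + 51 = 52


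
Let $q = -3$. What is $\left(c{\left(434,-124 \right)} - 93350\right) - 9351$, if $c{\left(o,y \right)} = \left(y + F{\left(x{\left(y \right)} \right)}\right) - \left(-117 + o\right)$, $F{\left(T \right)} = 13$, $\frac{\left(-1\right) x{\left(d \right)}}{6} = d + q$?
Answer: $-103129$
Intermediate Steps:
$x{\left(d \right)} = 18 - 6 d$ ($x{\left(d \right)} = - 6 \left(d - 3\right) = - 6 \left(-3 + d\right) = 18 - 6 d$)
$c{\left(o,y \right)} = 130 + y - o$ ($c{\left(o,y \right)} = \left(y + 13\right) - \left(-117 + o\right) = \left(13 + y\right) - \left(-117 + o\right) = 130 + y - o$)
$\left(c{\left(434,-124 \right)} - 93350\right) - 9351 = \left(\left(130 - 124 - 434\right) - 93350\right) - 9351 = \left(-428 - 93350\right) - 9351 = -93778 - 9351 = -103129$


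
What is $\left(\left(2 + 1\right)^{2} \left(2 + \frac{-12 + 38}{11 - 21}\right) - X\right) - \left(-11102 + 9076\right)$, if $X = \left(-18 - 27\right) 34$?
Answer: $\frac{17753}{5} \approx 3550.6$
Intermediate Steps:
$X = -1530$ ($X = \left(-45\right) 34 = -1530$)
$\left(\left(2 + 1\right)^{2} \left(2 + \frac{-12 + 38}{11 - 21}\right) - X\right) - \left(-11102 + 9076\right) = \left(\left(2 + 1\right)^{2} \left(2 + \frac{-12 + 38}{11 - 21}\right) - -1530\right) - \left(-11102 + 9076\right) = \left(3^{2} \left(2 + \frac{26}{-10}\right) + 1530\right) - -2026 = \left(9 \left(2 + 26 \left(- \frac{1}{10}\right)\right) + 1530\right) + 2026 = \left(9 \left(2 - \frac{13}{5}\right) + 1530\right) + 2026 = \left(9 \left(- \frac{3}{5}\right) + 1530\right) + 2026 = \left(- \frac{27}{5} + 1530\right) + 2026 = \frac{7623}{5} + 2026 = \frac{17753}{5}$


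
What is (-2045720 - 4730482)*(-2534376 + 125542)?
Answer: 16322745768468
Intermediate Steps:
(-2045720 - 4730482)*(-2534376 + 125542) = -6776202*(-2408834) = 16322745768468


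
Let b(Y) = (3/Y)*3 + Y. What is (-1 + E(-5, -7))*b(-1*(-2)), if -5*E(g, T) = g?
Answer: 0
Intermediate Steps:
E(g, T) = -g/5
b(Y) = Y + 9/Y (b(Y) = 9/Y + Y = Y + 9/Y)
(-1 + E(-5, -7))*b(-1*(-2)) = (-1 - 1/5*(-5))*(-1*(-2) + 9/((-1*(-2)))) = (-1 + 1)*(2 + 9/2) = 0*(2 + 9*(1/2)) = 0*(2 + 9/2) = 0*(13/2) = 0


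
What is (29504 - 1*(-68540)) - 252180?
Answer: -154136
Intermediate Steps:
(29504 - 1*(-68540)) - 252180 = (29504 + 68540) - 252180 = 98044 - 252180 = -154136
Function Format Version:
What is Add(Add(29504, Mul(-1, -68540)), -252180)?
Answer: -154136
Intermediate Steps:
Add(Add(29504, Mul(-1, -68540)), -252180) = Add(Add(29504, 68540), -252180) = Add(98044, -252180) = -154136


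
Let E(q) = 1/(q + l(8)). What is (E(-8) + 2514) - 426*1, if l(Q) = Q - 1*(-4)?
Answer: 8353/4 ≈ 2088.3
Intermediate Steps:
l(Q) = 4 + Q (l(Q) = Q + 4 = 4 + Q)
E(q) = 1/(12 + q) (E(q) = 1/(q + (4 + 8)) = 1/(q + 12) = 1/(12 + q))
(E(-8) + 2514) - 426*1 = (1/(12 - 8) + 2514) - 426*1 = (1/4 + 2514) - 426 = 10057/4 - 426 = 8353/4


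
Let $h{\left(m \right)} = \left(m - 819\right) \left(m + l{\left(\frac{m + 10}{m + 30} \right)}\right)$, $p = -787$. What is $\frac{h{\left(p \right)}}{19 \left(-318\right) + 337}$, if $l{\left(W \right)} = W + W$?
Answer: $- \frac{190858646}{863737} \approx -220.97$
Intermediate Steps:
$l{\left(W \right)} = 2 W$
$h{\left(m \right)} = \left(-819 + m\right) \left(m + \frac{2 \left(10 + m\right)}{30 + m}\right)$ ($h{\left(m \right)} = \left(m - 819\right) \left(m + 2 \frac{m + 10}{m + 30}\right) = \left(-819 + m\right) \left(m + 2 \frac{10 + m}{30 + m}\right) = \left(-819 + m\right) \left(m + \frac{2 \left(10 + m\right)}{30 + m}\right)$)
$\frac{h{\left(p \right)}}{19 \left(-318\right) + 337} = \frac{\frac{1}{30 - 787} \left(-16380 + \left(-787\right)^{3} - -20609956 - 787 \left(-787\right)^{2}\right)}{19 \left(-318\right) + 337} = \frac{\frac{1}{-757} \left(-16380 - 487443403 + 20609956 - 487443403\right)}{-6042 + 337} = \frac{\left(- \frac{1}{757}\right) \left(-16380 - 487443403 + 20609956 - 487443403\right)}{-5705} = \left(- \frac{1}{757}\right) \left(-954293230\right) \left(- \frac{1}{5705}\right) = \frac{954293230}{757} \left(- \frac{1}{5705}\right) = - \frac{190858646}{863737}$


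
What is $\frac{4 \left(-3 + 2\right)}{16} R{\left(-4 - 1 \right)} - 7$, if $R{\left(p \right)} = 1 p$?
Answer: $- \frac{23}{4} \approx -5.75$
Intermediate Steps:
$R{\left(p \right)} = p$
$\frac{4 \left(-3 + 2\right)}{16} R{\left(-4 - 1 \right)} - 7 = \frac{4 \left(-3 + 2\right)}{16} \left(-4 - 1\right) - 7 = 4 \left(-1\right) \frac{1}{16} \left(-4 - 1\right) - 7 = \left(-4\right) \frac{1}{16} \left(-5\right) - 7 = \left(- \frac{1}{4}\right) \left(-5\right) - 7 = \frac{5}{4} - 7 = - \frac{23}{4}$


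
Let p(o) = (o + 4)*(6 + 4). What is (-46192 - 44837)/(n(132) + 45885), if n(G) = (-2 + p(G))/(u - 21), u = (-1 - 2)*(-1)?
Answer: -819261/412286 ≈ -1.9871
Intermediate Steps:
p(o) = 40 + 10*o (p(o) = (4 + o)*10 = 40 + 10*o)
u = 3 (u = -3*(-1) = 3)
n(G) = -19/9 - 5*G/9 (n(G) = (-2 + (40 + 10*G))/(3 - 21) = (38 + 10*G)/(-18) = (38 + 10*G)*(-1/18) = -19/9 - 5*G/9)
(-46192 - 44837)/(n(132) + 45885) = (-46192 - 44837)/((-19/9 - 5/9*132) + 45885) = -91029/((-19/9 - 220/3) + 45885) = -91029/(-679/9 + 45885) = -91029/412286/9 = -91029*9/412286 = -819261/412286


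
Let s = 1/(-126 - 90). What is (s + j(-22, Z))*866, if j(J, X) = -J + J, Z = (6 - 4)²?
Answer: -433/108 ≈ -4.0093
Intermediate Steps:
Z = 4 (Z = 2² = 4)
j(J, X) = 0
s = -1/216 (s = 1/(-216) = -1/216 ≈ -0.0046296)
(s + j(-22, Z))*866 = (-1/216 + 0)*866 = -1/216*866 = -433/108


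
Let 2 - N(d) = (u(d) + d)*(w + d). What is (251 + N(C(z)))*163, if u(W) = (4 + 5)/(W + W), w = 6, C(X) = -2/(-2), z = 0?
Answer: 69927/2 ≈ 34964.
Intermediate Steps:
C(X) = 1 (C(X) = -2*(-½) = 1)
u(W) = 9/(2*W) (u(W) = 9/((2*W)) = 9*(1/(2*W)) = 9/(2*W))
N(d) = 2 - (6 + d)*(d + 9/(2*d)) (N(d) = 2 - (9/(2*d) + d)*(6 + d) = 2 - (d + 9/(2*d))*(6 + d) = 2 - (6 + d)*(d + 9/(2*d)))
(251 + N(C(z)))*163 = (251 + (-5/2 - 1*1² - 27/1 - 6*1))*163 = (251 + (-5/2 - 1*1 - 27*1 - 6))*163 = (251 + (-5/2 - 1 - 27 - 6))*163 = (251 - 73/2)*163 = (429/2)*163 = 69927/2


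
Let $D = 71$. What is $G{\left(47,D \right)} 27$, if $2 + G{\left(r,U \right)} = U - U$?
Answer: $-54$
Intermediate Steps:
$G{\left(r,U \right)} = -2$ ($G{\left(r,U \right)} = -2 + \left(U - U\right) = -2 + 0 = -2$)
$G{\left(47,D \right)} 27 = \left(-2\right) 27 = -54$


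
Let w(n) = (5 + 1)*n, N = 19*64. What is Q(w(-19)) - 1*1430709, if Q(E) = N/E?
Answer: -4292159/3 ≈ -1.4307e+6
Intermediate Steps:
N = 1216
w(n) = 6*n
Q(E) = 1216/E
Q(w(-19)) - 1*1430709 = 1216/((6*(-19))) - 1*1430709 = 1216/(-114) - 1430709 = 1216*(-1/114) - 1430709 = -32/3 - 1430709 = -4292159/3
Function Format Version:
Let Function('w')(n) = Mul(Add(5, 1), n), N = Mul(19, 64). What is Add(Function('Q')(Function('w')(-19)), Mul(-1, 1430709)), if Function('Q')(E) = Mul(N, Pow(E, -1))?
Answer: Rational(-4292159, 3) ≈ -1.4307e+6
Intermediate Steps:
N = 1216
Function('w')(n) = Mul(6, n)
Function('Q')(E) = Mul(1216, Pow(E, -1))
Add(Function('Q')(Function('w')(-19)), Mul(-1, 1430709)) = Add(Mul(1216, Pow(Mul(6, -19), -1)), Mul(-1, 1430709)) = Add(Mul(1216, Pow(-114, -1)), -1430709) = Add(Mul(1216, Rational(-1, 114)), -1430709) = Add(Rational(-32, 3), -1430709) = Rational(-4292159, 3)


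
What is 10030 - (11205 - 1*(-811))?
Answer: -1986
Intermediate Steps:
10030 - (11205 - 1*(-811)) = 10030 - (11205 + 811) = 10030 - 1*12016 = 10030 - 12016 = -1986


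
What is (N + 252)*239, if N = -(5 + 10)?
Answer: 56643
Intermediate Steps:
N = -15 (N = -1*15 = -15)
(N + 252)*239 = (-15 + 252)*239 = 237*239 = 56643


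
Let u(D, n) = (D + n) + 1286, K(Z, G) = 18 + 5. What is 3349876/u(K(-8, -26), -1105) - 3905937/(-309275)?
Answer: 259207427762/15773025 ≈ 16434.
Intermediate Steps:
K(Z, G) = 23
u(D, n) = 1286 + D + n
3349876/u(K(-8, -26), -1105) - 3905937/(-309275) = 3349876/(1286 + 23 - 1105) - 3905937/(-309275) = 3349876/204 - 3905937*(-1/309275) = 3349876*(1/204) + 3905937/309275 = 837469/51 + 3905937/309275 = 259207427762/15773025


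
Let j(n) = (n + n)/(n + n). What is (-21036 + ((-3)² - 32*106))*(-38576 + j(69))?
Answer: 941962925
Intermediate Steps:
j(n) = 1 (j(n) = (2*n)/((2*n)) = (2*n)*(1/(2*n)) = 1)
(-21036 + ((-3)² - 32*106))*(-38576 + j(69)) = (-21036 + ((-3)² - 32*106))*(-38576 + 1) = (-21036 + (9 - 3392))*(-38575) = (-21036 - 3383)*(-38575) = -24419*(-38575) = 941962925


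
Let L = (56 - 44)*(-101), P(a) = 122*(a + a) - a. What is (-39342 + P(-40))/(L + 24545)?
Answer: -49062/23333 ≈ -2.1027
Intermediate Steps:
P(a) = 243*a (P(a) = 122*(2*a) - a = 244*a - a = 243*a)
L = -1212 (L = 12*(-101) = -1212)
(-39342 + P(-40))/(L + 24545) = (-39342 + 243*(-40))/(-1212 + 24545) = (-39342 - 9720)/23333 = -49062*1/23333 = -49062/23333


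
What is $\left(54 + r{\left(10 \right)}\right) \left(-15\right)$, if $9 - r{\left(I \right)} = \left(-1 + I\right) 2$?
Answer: $-675$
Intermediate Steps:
$r{\left(I \right)} = 11 - 2 I$ ($r{\left(I \right)} = 9 - \left(-1 + I\right) 2 = 9 - \left(-2 + 2 I\right) = 11 - 2 I$)
$\left(54 + r{\left(10 \right)}\right) \left(-15\right) = \left(54 + \left(11 - 20\right)\right) \left(-15\right) = \left(54 - 9\right) \left(-15\right) = 45 \left(-15\right) = -675$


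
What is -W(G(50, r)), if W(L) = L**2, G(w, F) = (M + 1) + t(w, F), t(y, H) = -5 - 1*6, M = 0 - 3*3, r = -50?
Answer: -361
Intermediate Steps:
M = -9 (M = 0 - 9 = -9)
t(y, H) = -11 (t(y, H) = -5 - 6 = -11)
G(w, F) = -19 (G(w, F) = (-9 + 1) - 11 = -8 - 11 = -19)
-W(G(50, r)) = -1*(-19)**2 = -1*361 = -361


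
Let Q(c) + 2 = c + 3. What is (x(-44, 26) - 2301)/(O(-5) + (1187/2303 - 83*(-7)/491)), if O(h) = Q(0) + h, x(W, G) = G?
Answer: 2572508575/2602232 ≈ 988.58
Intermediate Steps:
Q(c) = 1 + c (Q(c) = -2 + (c + 3) = -2 + (3 + c) = 1 + c)
O(h) = 1 + h (O(h) = (1 + 0) + h = 1 + h)
(x(-44, 26) - 2301)/(O(-5) + (1187/2303 - 83*(-7)/491)) = (26 - 2301)/((1 - 5) + (1187/2303 - 83*(-7)/491)) = -2275/(-4 + (1187*(1/2303) + 581*(1/491))) = -2275/(-4 + (1187/2303 + 581/491)) = -2275/(-4 + 1920860/1130773) = -2275/(-2602232/1130773) = -2275*(-1130773/2602232) = 2572508575/2602232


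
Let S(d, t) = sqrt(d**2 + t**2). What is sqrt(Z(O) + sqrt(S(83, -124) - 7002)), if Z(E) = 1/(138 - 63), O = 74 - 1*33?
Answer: sqrt(3 + 225*I*sqrt(7002 - sqrt(22265)))/15 ≈ 6.4341 + 6.4331*I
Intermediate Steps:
O = 41 (O = 74 - 33 = 41)
Z(E) = 1/75
sqrt(Z(O) + sqrt(S(83, -124) - 7002)) = sqrt(1/75 + sqrt(sqrt(83**2 + (-124)**2) - 7002)) = sqrt(1/75 + sqrt(sqrt(6889 + 15376) - 7002)) = sqrt(1/75 + sqrt(sqrt(22265) - 7002)) = sqrt(1/75 + sqrt(-7002 + sqrt(22265)))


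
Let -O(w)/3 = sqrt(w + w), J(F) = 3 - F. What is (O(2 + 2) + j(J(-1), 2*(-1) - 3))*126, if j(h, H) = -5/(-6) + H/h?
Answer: -105/2 - 756*sqrt(2) ≈ -1121.6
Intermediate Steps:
j(h, H) = 5/6 + H/h (j(h, H) = -5*(-1/6) + H/h = 5/6 + H/h)
O(w) = -3*sqrt(2)*sqrt(w) (O(w) = -3*sqrt(w + w) = -3*sqrt(2)*sqrt(w))
(O(2 + 2) + j(J(-1), 2*(-1) - 3))*126 = (-3*sqrt(2)*sqrt(2 + 2) + (5/6 + (2*(-1) - 3)/(3 - 1*(-1))))*126 = (-3*sqrt(2)*sqrt(4) + (5/6 + (-2 - 3)/(3 + 1)))*126 = (-3*sqrt(2)*2 + (5/6 - 5/4))*126 = (-6*sqrt(2) + (5/6 - 5*1/4))*126 = (-6*sqrt(2) + (5/6 - 5/4))*126 = (-6*sqrt(2) - 5/12)*126 = (-5/12 - 6*sqrt(2))*126 = -105/2 - 756*sqrt(2)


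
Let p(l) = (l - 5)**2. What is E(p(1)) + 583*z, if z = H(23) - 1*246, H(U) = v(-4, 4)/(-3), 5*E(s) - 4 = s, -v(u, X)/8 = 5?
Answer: -406922/3 ≈ -1.3564e+5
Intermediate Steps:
v(u, X) = -40 (v(u, X) = -8*5 = -40)
p(l) = (-5 + l)**2
E(s) = 4/5 + s/5
H(U) = 40/3 (H(U) = -40/(-3) = -40*(-1/3) = 40/3)
z = -698/3 (z = 40/3 - 1*246 = 40/3 - 246 = -698/3 ≈ -232.67)
E(p(1)) + 583*z = (4/5 + (-5 + 1)**2/5) + 583*(-698/3) = (4/5 + (1/5)*(-4)**2) - 406934/3 = (4/5 + (1/5)*16) - 406934/3 = (4/5 + 16/5) - 406934/3 = 4 - 406934/3 = -406922/3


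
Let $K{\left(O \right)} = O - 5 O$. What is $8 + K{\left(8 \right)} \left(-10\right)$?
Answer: $328$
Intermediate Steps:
$K{\left(O \right)} = - 4 O$
$8 + K{\left(8 \right)} \left(-10\right) = 8 + \left(-4\right) 8 \left(-10\right) = 8 - -320 = 8 + 320 = 328$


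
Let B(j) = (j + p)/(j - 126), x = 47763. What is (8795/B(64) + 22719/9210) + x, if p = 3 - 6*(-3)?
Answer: 2158071651/52190 ≈ 41350.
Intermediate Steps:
p = 21 (p = 3 + 18 = 21)
B(j) = (21 + j)/(-126 + j) (B(j) = (j + 21)/(j - 126) = (21 + j)/(-126 + j))
(8795/B(64) + 22719/9210) + x = (8795/(((21 + 64)/(-126 + 64))) + 22719/9210) + 47763 = (8795/((85/(-62))) + 22719*(1/9210)) + 47763 = (8795/((-1/62*85)) + 7573/3070) + 47763 = (8795/(-85/62) + 7573/3070) + 47763 = (8795*(-62/85) + 7573/3070) + 47763 = (-109058/17 + 7573/3070) + 47763 = -334679319/52190 + 47763 = 2158071651/52190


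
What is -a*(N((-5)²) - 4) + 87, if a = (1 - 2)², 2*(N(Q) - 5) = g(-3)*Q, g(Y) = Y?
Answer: 247/2 ≈ 123.50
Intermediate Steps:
N(Q) = 5 - 3*Q/2 (N(Q) = 5 + (-3*Q)/2 = 5 - 3*Q/2)
a = 1 (a = (-1)² = 1)
-a*(N((-5)²) - 4) + 87 = -((5 - 3/2*(-5)²) - 4) + 87 = -((5 - 3/2*25) - 4) + 87 = -((5 - 75/2) - 4) + 87 = -(-65/2 - 4) + 87 = -(-73)/2 + 87 = -1*(-73/2) + 87 = 73/2 + 87 = 247/2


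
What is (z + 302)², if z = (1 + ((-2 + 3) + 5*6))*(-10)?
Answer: 324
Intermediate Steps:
z = -320 (z = (1 + (1 + 30))*(-10) = (1 + 31)*(-10) = 32*(-10) = -320)
(z + 302)² = (-320 + 302)² = (-18)² = 324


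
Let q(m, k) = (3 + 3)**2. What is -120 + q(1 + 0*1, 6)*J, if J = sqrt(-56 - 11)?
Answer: -120 + 36*I*sqrt(67) ≈ -120.0 + 294.67*I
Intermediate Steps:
q(m, k) = 36 (q(m, k) = 6**2 = 36)
J = I*sqrt(67) (J = sqrt(-67) = I*sqrt(67) ≈ 8.1853*I)
-120 + q(1 + 0*1, 6)*J = -120 + 36*(I*sqrt(67)) = -120 + 36*I*sqrt(67)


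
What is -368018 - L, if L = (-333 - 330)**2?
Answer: -807587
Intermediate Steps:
L = 439569 (L = (-663)**2 = 439569)
-368018 - L = -368018 - 1*439569 = -368018 - 439569 = -807587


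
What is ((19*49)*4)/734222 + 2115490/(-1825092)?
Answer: -386610664043/335005674606 ≈ -1.1540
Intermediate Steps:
((19*49)*4)/734222 + 2115490/(-1825092) = (931*4)*(1/734222) + 2115490*(-1/1825092) = 3724*(1/734222) - 1057745/912546 = 1862/367111 - 1057745/912546 = -386610664043/335005674606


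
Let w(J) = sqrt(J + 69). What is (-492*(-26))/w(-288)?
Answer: -4264*I*sqrt(219)/73 ≈ -864.4*I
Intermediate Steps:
w(J) = sqrt(69 + J)
(-492*(-26))/w(-288) = (-492*(-26))/(sqrt(69 - 288)) = 12792/(sqrt(-219)) = 12792/((I*sqrt(219))) = 12792*(-I*sqrt(219)/219) = -4264*I*sqrt(219)/73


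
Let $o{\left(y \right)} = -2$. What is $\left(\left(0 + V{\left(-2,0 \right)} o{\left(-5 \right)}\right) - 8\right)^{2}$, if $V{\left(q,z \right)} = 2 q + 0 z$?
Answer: $0$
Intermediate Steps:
$V{\left(q,z \right)} = 2 q$ ($V{\left(q,z \right)} = 2 q + 0 = 2 q$)
$\left(\left(0 + V{\left(-2,0 \right)} o{\left(-5 \right)}\right) - 8\right)^{2} = \left(\left(0 + 2 \left(-2\right) \left(-2\right)\right) - 8\right)^{2} = \left(\left(0 - -8\right) - 8\right)^{2} = \left(\left(0 + 8\right) - 8\right)^{2} = \left(8 - 8\right)^{2} = 0^{2} = 0$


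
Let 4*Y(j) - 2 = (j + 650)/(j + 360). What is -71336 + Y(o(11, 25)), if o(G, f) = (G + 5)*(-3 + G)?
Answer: -69623059/976 ≈ -71335.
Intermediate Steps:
o(G, f) = (-3 + G)*(5 + G) (o(G, f) = (5 + G)*(-3 + G) = (-3 + G)*(5 + G))
Y(j) = ½ + (650 + j)/(4*(360 + j)) (Y(j) = ½ + ((j + 650)/(j + 360))/4 = ½ + ((650 + j)/(360 + j))/4 = ½ + (650 + j)/(4*(360 + j)))
-71336 + Y(o(11, 25)) = -71336 + (1370 + 3*(-15 + 11² + 2*11))/(4*(360 + (-15 + 11² + 2*11))) = -71336 + (1370 + 3*(-15 + 121 + 22))/(4*(360 + (-15 + 121 + 22))) = -71336 + (1370 + 3*128)/(4*(360 + 128)) = -71336 + (¼)*(1370 + 384)/488 = -71336 + (¼)*(1/488)*1754 = -71336 + 877/976 = -69623059/976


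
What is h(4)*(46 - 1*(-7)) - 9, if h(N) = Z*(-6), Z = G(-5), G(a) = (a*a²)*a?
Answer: -198759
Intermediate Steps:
G(a) = a⁴ (G(a) = a³*a = a⁴)
Z = 625 (Z = (-5)⁴ = 625)
h(N) = -3750 (h(N) = 625*(-6) = -3750)
h(4)*(46 - 1*(-7)) - 9 = -3750*(46 - 1*(-7)) - 9 = -3750*(46 + 7) - 9 = -3750*53 - 9 = -198750 - 9 = -198759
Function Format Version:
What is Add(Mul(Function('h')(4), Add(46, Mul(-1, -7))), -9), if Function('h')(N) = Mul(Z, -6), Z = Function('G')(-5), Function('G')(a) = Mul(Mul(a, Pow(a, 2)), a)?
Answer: -198759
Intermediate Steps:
Function('G')(a) = Pow(a, 4) (Function('G')(a) = Mul(Pow(a, 3), a) = Pow(a, 4))
Z = 625 (Z = Pow(-5, 4) = 625)
Function('h')(N) = -3750 (Function('h')(N) = Mul(625, -6) = -3750)
Add(Mul(Function('h')(4), Add(46, Mul(-1, -7))), -9) = Add(Mul(-3750, Add(46, Mul(-1, -7))), -9) = Add(Mul(-3750, Add(46, 7)), -9) = Add(Mul(-3750, 53), -9) = Add(-198750, -9) = -198759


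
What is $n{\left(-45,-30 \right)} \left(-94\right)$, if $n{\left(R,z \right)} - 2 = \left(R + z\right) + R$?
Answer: $11092$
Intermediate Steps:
$n{\left(R,z \right)} = 2 + z + 2 R$ ($n{\left(R,z \right)} = 2 + \left(\left(R + z\right) + R\right) = 2 + \left(z + 2 R\right) = 2 + z + 2 R$)
$n{\left(-45,-30 \right)} \left(-94\right) = \left(2 - 30 + 2 \left(-45\right)\right) \left(-94\right) = \left(2 - 30 - 90\right) \left(-94\right) = \left(-118\right) \left(-94\right) = 11092$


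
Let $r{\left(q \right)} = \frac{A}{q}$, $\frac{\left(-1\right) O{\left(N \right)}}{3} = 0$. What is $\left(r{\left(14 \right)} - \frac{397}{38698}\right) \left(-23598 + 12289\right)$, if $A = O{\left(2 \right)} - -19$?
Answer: $- \frac{2063055634}{135443} \approx -15232.0$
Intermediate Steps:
$O{\left(N \right)} = 0$ ($O{\left(N \right)} = \left(-3\right) 0 = 0$)
$A = 19$ ($A = 0 - -19 = 0 + 19 = 19$)
$r{\left(q \right)} = \frac{19}{q}$
$\left(r{\left(14 \right)} - \frac{397}{38698}\right) \left(-23598 + 12289\right) = \left(\frac{19}{14} - \frac{397}{38698}\right) \left(-23598 + 12289\right) = \left(19 \cdot \frac{1}{14} - \frac{397}{38698}\right) \left(-11309\right) = \left(\frac{19}{14} - \frac{397}{38698}\right) \left(-11309\right) = \frac{182426}{135443} \left(-11309\right) = - \frac{2063055634}{135443}$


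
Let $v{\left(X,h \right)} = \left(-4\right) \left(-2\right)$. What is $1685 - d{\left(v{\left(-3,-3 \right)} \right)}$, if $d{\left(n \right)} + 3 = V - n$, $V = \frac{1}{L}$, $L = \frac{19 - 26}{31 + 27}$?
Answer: $\frac{11930}{7} \approx 1704.3$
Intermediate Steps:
$L = - \frac{7}{58} \approx -0.12069$
$V = - \frac{58}{7}$ ($V = \frac{1}{- \frac{7}{58}} = - \frac{58}{7} \approx -8.2857$)
$v{\left(X,h \right)} = 8$
$d{\left(n \right)} = - \frac{79}{7} - n$ ($d{\left(n \right)} = -3 - \left(\frac{58}{7} + n\right) = - \frac{79}{7} - n$)
$1685 - d{\left(v{\left(-3,-3 \right)} \right)} = 1685 - \left(- \frac{79}{7} - 8\right) = 1685 - - \frac{135}{7} = 1685 + \frac{135}{7} = \frac{11930}{7}$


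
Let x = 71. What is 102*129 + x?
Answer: 13229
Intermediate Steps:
102*129 + x = 102*129 + 71 = 13158 + 71 = 13229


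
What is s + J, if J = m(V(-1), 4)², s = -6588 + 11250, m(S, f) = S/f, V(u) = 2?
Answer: 18649/4 ≈ 4662.3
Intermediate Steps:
s = 4662
J = ¼ (J = (2/4)² = (2*(¼))² = (½)² = ¼ ≈ 0.25000)
s + J = 4662 + ¼ = 18649/4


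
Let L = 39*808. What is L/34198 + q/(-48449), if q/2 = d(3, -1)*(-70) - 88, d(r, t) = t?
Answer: 763978008/828429451 ≈ 0.92220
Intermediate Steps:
L = 31512
q = -36 (q = 2*(-1*(-70) - 88) = 2*(70 - 88) = 2*(-18) = -36)
L/34198 + q/(-48449) = 31512/34198 - 36/(-48449) = 31512*(1/34198) - 36*(-1/48449) = 15756/17099 + 36/48449 = 763978008/828429451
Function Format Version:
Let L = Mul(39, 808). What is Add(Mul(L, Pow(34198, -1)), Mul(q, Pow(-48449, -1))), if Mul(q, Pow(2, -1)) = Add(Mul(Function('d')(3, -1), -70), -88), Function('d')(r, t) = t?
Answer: Rational(763978008, 828429451) ≈ 0.92220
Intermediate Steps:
L = 31512
q = -36 (q = Mul(2, Add(Mul(-1, -70), -88)) = Mul(2, Add(70, -88)) = Mul(2, -18) = -36)
Add(Mul(L, Pow(34198, -1)), Mul(q, Pow(-48449, -1))) = Add(Mul(31512, Pow(34198, -1)), Mul(-36, Pow(-48449, -1))) = Add(Mul(31512, Rational(1, 34198)), Mul(-36, Rational(-1, 48449))) = Add(Rational(15756, 17099), Rational(36, 48449)) = Rational(763978008, 828429451)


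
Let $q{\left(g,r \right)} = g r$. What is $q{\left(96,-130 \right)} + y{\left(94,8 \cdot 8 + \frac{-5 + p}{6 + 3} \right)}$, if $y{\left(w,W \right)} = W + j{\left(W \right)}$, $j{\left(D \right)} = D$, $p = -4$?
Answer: $-12354$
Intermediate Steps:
$y{\left(w,W \right)} = 2 W$ ($y{\left(w,W \right)} = W + W = 2 W$)
$q{\left(96,-130 \right)} + y{\left(94,8 \cdot 8 + \frac{-5 + p}{6 + 3} \right)} = 96 \left(-130\right) + 2 \left(8 \cdot 8 + \frac{-5 - 4}{6 + 3}\right) = -12480 + 2 \left(64 - \frac{9}{9}\right) = -12480 + 2 \left(64 - 1\right) = -12480 + 2 \cdot 63 = -12480 + 126 = -12354$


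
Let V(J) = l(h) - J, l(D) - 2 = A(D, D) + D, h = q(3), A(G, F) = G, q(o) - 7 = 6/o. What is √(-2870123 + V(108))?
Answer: I*√2870211 ≈ 1694.2*I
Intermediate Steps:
q(o) = 7 + 6/o
h = 9 (h = 7 + 6/3 = 7 + 6*(⅓) = 7 + 2 = 9)
l(D) = 2 + 2*D (l(D) = 2 + (D + D) = 2 + 2*D)
V(J) = 20 - J (V(J) = (2 + 2*9) - J = (2 + 18) - J = 20 - J)
√(-2870123 + V(108)) = √(-2870123 + (20 - 1*108)) = √(-2870123 + (20 - 108)) = √(-2870123 - 88) = √(-2870211) = I*√2870211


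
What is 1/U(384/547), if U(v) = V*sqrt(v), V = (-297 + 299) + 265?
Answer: sqrt(3282)/12816 ≈ 0.0044701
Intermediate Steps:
V = 267 (V = 2 + 265 = 267)
U(v) = 267*sqrt(v)
1/U(384/547) = 1/(267*sqrt(384/547)) = 1/(267*(8*sqrt(3282)/547)) = 1/(2136*sqrt(3282)/547) = sqrt(3282)/12816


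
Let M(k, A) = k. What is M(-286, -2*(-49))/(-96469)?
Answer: 286/96469 ≈ 0.0029647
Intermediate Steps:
M(-286, -2*(-49))/(-96469) = -286/(-96469) = -286*(-1/96469) = 286/96469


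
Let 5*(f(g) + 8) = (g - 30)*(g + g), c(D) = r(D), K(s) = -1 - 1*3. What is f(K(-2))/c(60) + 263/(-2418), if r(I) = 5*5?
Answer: 528101/302250 ≈ 1.7472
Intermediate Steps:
K(s) = -4 (K(s) = -1 - 3 = -4)
r(I) = 25
c(D) = 25
f(g) = -8 + 2*g*(-30 + g)/5 (f(g) = -8 + ((g - 30)*(g + g))/5 = -8 + ((-30 + g)*(2*g))/5 = -8 + (2*g*(-30 + g))/5 = -8 + 2*g*(-30 + g)/5)
f(K(-2))/c(60) + 263/(-2418) = (-8 - 12*(-4) + (⅖)*(-4)²)/25 + 263/(-2418) = (-8 + 48 + (⅖)*16)*(1/25) + 263*(-1/2418) = (-8 + 48 + 32/5)*(1/25) - 263/2418 = (232/5)*(1/25) - 263/2418 = 232/125 - 263/2418 = 528101/302250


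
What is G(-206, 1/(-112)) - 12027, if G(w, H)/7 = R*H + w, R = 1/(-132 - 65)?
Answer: -42454287/3152 ≈ -13469.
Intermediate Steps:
R = -1/197 (R = 1/(-197) = -1/197 ≈ -0.0050761)
G(w, H) = 7*w - 7*H/197 (G(w, H) = 7*(-H/197 + w) = 7*(w - H/197) = 7*w - 7*H/197)
G(-206, 1/(-112)) - 12027 = (7*(-206) - 7/197/(-112)) - 12027 = (-1442 - 7/197*(-1/112)) - 12027 = (-1442 + 1/3152) - 12027 = -4545183/3152 - 12027 = -42454287/3152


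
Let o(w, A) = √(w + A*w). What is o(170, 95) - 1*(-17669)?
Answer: 17669 + 8*√255 ≈ 17797.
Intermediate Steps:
o(170, 95) - 1*(-17669) = √(170*(1 + 95)) - 1*(-17669) = √(170*96) + 17669 = √16320 + 17669 = 8*√255 + 17669 = 17669 + 8*√255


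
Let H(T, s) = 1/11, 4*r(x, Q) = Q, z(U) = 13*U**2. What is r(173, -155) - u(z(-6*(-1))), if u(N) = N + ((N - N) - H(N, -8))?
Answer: -22293/44 ≈ -506.66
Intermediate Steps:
r(x, Q) = Q/4
H(T, s) = 1/11
u(N) = -1/11 + N (u(N) = N + ((N - N) - 1*1/11) = N + (0 - 1/11) = N - 1/11 = -1/11 + N)
r(173, -155) - u(z(-6*(-1))) = (1/4)*(-155) - (-1/11 + 13*(-6*(-1))**2) = -155/4 - (-1/11 + 13*6**2) = -155/4 - (-1/11 + 13*36) = -155/4 - (-1/11 + 468) = -155/4 - 1*5147/11 = -155/4 - 5147/11 = -22293/44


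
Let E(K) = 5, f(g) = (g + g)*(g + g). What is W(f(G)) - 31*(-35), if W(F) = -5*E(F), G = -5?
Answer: 1060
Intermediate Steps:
f(g) = 4*g**2 (f(g) = (2*g)*(2*g) = 4*g**2)
W(F) = -25 (W(F) = -5*5 = -25)
W(f(G)) - 31*(-35) = -25 - 31*(-35) = -25 + 1085 = 1060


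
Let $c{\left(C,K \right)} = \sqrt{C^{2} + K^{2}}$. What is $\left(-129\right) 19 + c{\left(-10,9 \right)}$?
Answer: $-2451 + \sqrt{181} \approx -2437.5$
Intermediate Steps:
$\left(-129\right) 19 + c{\left(-10,9 \right)} = \left(-129\right) 19 + \sqrt{\left(-10\right)^{2} + 9^{2}} = -2451 + \sqrt{100 + 81} = -2451 + \sqrt{181}$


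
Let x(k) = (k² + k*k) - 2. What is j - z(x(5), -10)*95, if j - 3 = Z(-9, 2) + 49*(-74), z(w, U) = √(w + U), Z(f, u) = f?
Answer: -3632 - 95*√38 ≈ -4217.6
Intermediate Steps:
x(k) = -2 + 2*k² (x(k) = (k² + k²) - 2 = 2*k² - 2 = -2 + 2*k²)
z(w, U) = √(U + w)
j = -3632 (j = 3 + (-9 + 49*(-74)) = 3 + (-9 - 3626) = 3 - 3635 = -3632)
j - z(x(5), -10)*95 = -3632 - √(-10 + (-2 + 2*5²))*95 = -3632 - √(-10 + (-2 + 2*25))*95 = -3632 - √(-10 + (-2 + 50))*95 = -3632 - √(-10 + 48)*95 = -3632 - √38*95 = -3632 - 95*√38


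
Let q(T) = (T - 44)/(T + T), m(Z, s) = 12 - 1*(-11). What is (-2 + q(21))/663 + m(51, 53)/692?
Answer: 283207/9634716 ≈ 0.029394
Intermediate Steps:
m(Z, s) = 23 (m(Z, s) = 12 + 11 = 23)
q(T) = (-44 + T)/(2*T) (q(T) = (-44 + T)/((2*T)) = (-44 + T)*(1/(2*T)) = (-44 + T)/(2*T))
(-2 + q(21))/663 + m(51, 53)/692 = (-2 + (1/2)*(-44 + 21)/21)/663 + 23/692 = (-2 + (1/2)*(1/21)*(-23))*(1/663) + 23*(1/692) = (-2 - 23/42)*(1/663) + 23/692 = -107/42*1/663 + 23/692 = -107/27846 + 23/692 = 283207/9634716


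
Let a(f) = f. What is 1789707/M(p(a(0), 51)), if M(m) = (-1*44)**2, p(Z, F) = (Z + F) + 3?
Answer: 1789707/1936 ≈ 924.44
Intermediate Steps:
p(Z, F) = 3 + F + Z (p(Z, F) = (F + Z) + 3 = 3 + F + Z)
M(m) = 1936 (M(m) = (-44)**2 = 1936)
1789707/M(p(a(0), 51)) = 1789707/1936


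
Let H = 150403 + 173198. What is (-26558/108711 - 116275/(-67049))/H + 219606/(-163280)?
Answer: -258993204964958534797/192565573200252471960 ≈ -1.3450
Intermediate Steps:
H = 323601
(-26558/108711 - 116275/(-67049))/H + 219606/(-163280) = (-26558/108711 - 116275/(-67049))/323601 + 219606/(-163280) = (-26558*1/108711 - 116275*(-1/67049))*(1/323601) + 219606*(-1/163280) = (-26558/108711 + 116275/67049)*(1/323601) - 109803/81640 = (10859684183/7288963839)*(1/323601) - 109803/81640 = 10859684183/2358715987264239 - 109803/81640 = -258993204964958534797/192565573200252471960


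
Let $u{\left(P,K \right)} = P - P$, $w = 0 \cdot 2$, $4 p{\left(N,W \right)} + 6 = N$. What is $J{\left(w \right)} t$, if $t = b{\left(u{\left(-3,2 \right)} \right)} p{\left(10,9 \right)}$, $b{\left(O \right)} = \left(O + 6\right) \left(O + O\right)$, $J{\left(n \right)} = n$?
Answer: $0$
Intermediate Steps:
$p{\left(N,W \right)} = - \frac{3}{2} + \frac{N}{4}$
$w = 0$
$u{\left(P,K \right)} = 0$
$b{\left(O \right)} = 2 O \left(6 + O\right)$ ($b{\left(O \right)} = \left(6 + O\right) 2 O = 2 O \left(6 + O\right)$)
$t = 0$ ($t = 2 \cdot 0 \left(6 + 0\right) \left(- \frac{3}{2} + \frac{1}{4} \cdot 10\right) = 2 \cdot 0 \cdot 6 \left(- \frac{3}{2} + \frac{5}{2}\right) = 0 \cdot 1 = 0$)
$J{\left(w \right)} t = 0 \cdot 0 = 0$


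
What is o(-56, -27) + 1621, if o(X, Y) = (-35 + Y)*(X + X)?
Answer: 8565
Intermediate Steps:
o(X, Y) = 2*X*(-35 + Y) (o(X, Y) = (-35 + Y)*(2*X) = 2*X*(-35 + Y))
o(-56, -27) + 1621 = 2*(-56)*(-35 - 27) + 1621 = 2*(-56)*(-62) + 1621 = 6944 + 1621 = 8565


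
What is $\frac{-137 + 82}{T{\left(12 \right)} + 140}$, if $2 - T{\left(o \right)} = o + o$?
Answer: $- \frac{55}{118} \approx -0.4661$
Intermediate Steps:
$T{\left(o \right)} = 2 - 2 o$ ($T{\left(o \right)} = 2 - \left(o + o\right) = 2 - 2 o$)
$\frac{-137 + 82}{T{\left(12 \right)} + 140} = \frac{-137 + 82}{\left(2 - 24\right) + 140} = \frac{1}{\left(2 - 24\right) + 140} \left(-55\right) = \frac{1}{-22 + 140} \left(-55\right) = \frac{1}{118} \left(-55\right) = - \frac{55}{118}$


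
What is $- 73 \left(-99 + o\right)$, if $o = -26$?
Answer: $9125$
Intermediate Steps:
$- 73 \left(-99 + o\right) = - 73 \left(-99 - 26\right) = \left(-73\right) \left(-125\right) = 9125$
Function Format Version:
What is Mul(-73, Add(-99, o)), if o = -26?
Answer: 9125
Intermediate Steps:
Mul(-73, Add(-99, o)) = Mul(-73, Add(-99, -26)) = Mul(-73, -125) = 9125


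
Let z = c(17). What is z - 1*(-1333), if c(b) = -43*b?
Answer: 602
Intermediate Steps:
z = -731 (z = -43*17 = -731)
z - 1*(-1333) = -731 - 1*(-1333) = -731 + 1333 = 602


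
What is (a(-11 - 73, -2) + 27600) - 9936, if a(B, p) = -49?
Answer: 17615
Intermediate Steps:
(a(-11 - 73, -2) + 27600) - 9936 = (-49 + 27600) - 9936 = 27551 - 9936 = 17615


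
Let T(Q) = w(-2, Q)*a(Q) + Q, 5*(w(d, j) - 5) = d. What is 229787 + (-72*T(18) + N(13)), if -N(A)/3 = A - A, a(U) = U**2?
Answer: 605911/5 ≈ 1.2118e+5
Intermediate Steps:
w(d, j) = 5 + d/5
N(A) = 0 (N(A) = -3*(A - A) = -3*0 = 0)
T(Q) = Q + 23*Q**2/5 (T(Q) = (5 + (1/5)*(-2))*Q**2 + Q = (5 - 2/5)*Q**2 + Q = 23*Q**2/5 + Q = Q + 23*Q**2/5)
229787 + (-72*T(18) + N(13)) = 229787 + (-72*18*(5 + 23*18)/5 + 0) = 229787 + (-72*18*(5 + 414)/5 + 0) = 229787 + (-72*18*419/5 + 0) = 229787 + (-72*7542/5 + 0) = 229787 + (-543024/5 + 0) = 229787 - 543024/5 = 605911/5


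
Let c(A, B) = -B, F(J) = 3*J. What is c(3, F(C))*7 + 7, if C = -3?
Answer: 70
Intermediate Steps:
c(3, F(C))*7 + 7 = -3*(-3)*7 + 7 = -1*(-9)*7 + 7 = 9*7 + 7 = 63 + 7 = 70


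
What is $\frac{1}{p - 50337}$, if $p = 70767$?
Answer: $\frac{1}{20430} \approx 4.8948 \cdot 10^{-5}$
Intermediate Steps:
$\frac{1}{p - 50337} = \frac{1}{70767 - 50337} = \frac{1}{20430}$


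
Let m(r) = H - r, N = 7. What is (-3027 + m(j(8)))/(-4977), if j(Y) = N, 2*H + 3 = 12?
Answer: 6059/9954 ≈ 0.60870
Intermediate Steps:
H = 9/2 (H = -3/2 + (½)*12 = -3/2 + 6 = 9/2 ≈ 4.5000)
j(Y) = 7
m(r) = 9/2 - r
(-3027 + m(j(8)))/(-4977) = (-3027 + (9/2 - 1*7))/(-4977) = (-3027 + (9/2 - 7))*(-1/4977) = (-3027 - 5/2)*(-1/4977) = -6059/2*(-1/4977) = 6059/9954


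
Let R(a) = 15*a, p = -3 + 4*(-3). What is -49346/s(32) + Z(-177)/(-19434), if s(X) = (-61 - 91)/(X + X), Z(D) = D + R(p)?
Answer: 1278654825/61541 ≈ 20777.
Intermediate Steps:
p = -15 (p = -3 - 12 = -15)
Z(D) = -225 + D (Z(D) = D + 15*(-15) = D - 225 = -225 + D)
s(X) = -76/X (s(X) = -152*1/(2*X) = -76/X)
-49346/s(32) + Z(-177)/(-19434) = -49346/((-76/32)) + (-225 - 177)/(-19434) = -49346/((-76*1/32)) - 402*(-1/19434) = -49346/(-19/8) + 67/3239 = -49346*(-8/19) + 67/3239 = 394768/19 + 67/3239 = 1278654825/61541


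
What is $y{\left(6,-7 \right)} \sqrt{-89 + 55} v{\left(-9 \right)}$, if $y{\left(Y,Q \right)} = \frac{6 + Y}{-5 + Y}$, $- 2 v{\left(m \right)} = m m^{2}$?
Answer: $4374 i \sqrt{34} \approx 25505.0 i$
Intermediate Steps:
$v{\left(m \right)} = - \frac{m^{3}}{2}$ ($v{\left(m \right)} = - \frac{m m^{2}}{2} = - \frac{m^{3}}{2}$)
$y{\left(Y,Q \right)} = \frac{6 + Y}{-5 + Y}$
$y{\left(6,-7 \right)} \sqrt{-89 + 55} v{\left(-9 \right)} = \frac{6 + 6}{-5 + 6} \sqrt{-89 + 55} \left(- \frac{\left(-9\right)^{3}}{2}\right) = 1^{-1} \cdot 12 \sqrt{-34} \left(\left(- \frac{1}{2}\right) \left(-729\right)\right) = 1 \cdot 12 i \sqrt{34} \cdot \frac{729}{2} = 12 i \sqrt{34} \cdot \frac{729}{2} = 4374 i \sqrt{34}$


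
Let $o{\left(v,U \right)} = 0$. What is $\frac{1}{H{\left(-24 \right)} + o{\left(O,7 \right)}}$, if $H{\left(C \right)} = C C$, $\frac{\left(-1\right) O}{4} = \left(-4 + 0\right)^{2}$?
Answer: $\frac{1}{576} \approx 0.0017361$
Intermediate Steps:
$O = -64$ ($O = - 4 \left(-4 + 0\right)^{2} = - 4 \left(-4\right)^{2} = \left(-4\right) 16 = -64$)
$H{\left(C \right)} = C^{2}$
$\frac{1}{H{\left(-24 \right)} + o{\left(O,7 \right)}} = \frac{1}{\left(-24\right)^{2} + 0} = \frac{1}{576 + 0} = \frac{1}{576}$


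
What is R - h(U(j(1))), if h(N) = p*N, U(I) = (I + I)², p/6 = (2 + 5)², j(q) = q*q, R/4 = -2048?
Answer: -9368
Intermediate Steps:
R = -8192 (R = 4*(-2048) = -8192)
j(q) = q²
p = 294 (p = 6*(2 + 5)² = 6*7² = 6*49 = 294)
U(I) = 4*I² (U(I) = (2*I)² = 4*I²)
h(N) = 294*N
R - h(U(j(1))) = -8192 - 294*4*(1²)² = -8192 - 294*4*1² = -8192 - 294*4*1 = -8192 - 294*4 = -8192 - 1*1176 = -8192 - 1176 = -9368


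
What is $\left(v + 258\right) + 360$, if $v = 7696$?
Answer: $8314$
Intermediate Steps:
$\left(v + 258\right) + 360 = \left(7696 + 258\right) + 360 = 7954 + 360 = 8314$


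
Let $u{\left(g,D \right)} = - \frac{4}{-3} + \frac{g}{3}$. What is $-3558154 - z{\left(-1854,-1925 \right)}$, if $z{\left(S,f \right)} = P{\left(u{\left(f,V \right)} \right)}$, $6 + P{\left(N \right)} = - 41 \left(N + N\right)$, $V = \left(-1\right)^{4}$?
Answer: $- \frac{10831966}{3} \approx -3.6107 \cdot 10^{6}$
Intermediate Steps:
$V = 1$
$u{\left(g,D \right)} = \frac{4}{3} + \frac{g}{3}$ ($u{\left(g,D \right)} = \left(-4\right) \left(- \frac{1}{3}\right) + g \frac{1}{3} = \frac{4}{3} + \frac{g}{3}$)
$P{\left(N \right)} = -6 - 82 N$ ($P{\left(N \right)} = -6 - 41 \left(N + N\right) = -6 - 41 \cdot 2 N = -6 - 82 N$)
$z{\left(S,f \right)} = - \frac{346}{3} - \frac{82 f}{3}$ ($z{\left(S,f \right)} = -6 - 82 \left(\frac{4}{3} + \frac{f}{3}\right) = -6 - \left(\frac{328}{3} + \frac{82 f}{3}\right) = - \frac{346}{3} - \frac{82 f}{3}$)
$-3558154 - z{\left(-1854,-1925 \right)} = -3558154 - \left(- \frac{346}{3} - - \frac{157850}{3}\right) = -3558154 - \left(- \frac{346}{3} + \frac{157850}{3}\right) = -3558154 - \frac{157504}{3} = - \frac{10831966}{3}$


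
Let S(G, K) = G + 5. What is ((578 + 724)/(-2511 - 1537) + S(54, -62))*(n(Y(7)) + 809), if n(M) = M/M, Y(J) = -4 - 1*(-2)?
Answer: 48099825/1012 ≈ 47530.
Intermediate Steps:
S(G, K) = 5 + G
Y(J) = -2 (Y(J) = -4 + 2 = -2)
n(M) = 1
((578 + 724)/(-2511 - 1537) + S(54, -62))*(n(Y(7)) + 809) = ((578 + 724)/(-2511 - 1537) + (5 + 54))*(1 + 809) = (1302/(-4048) + 59)*810 = (1302*(-1/4048) + 59)*810 = (-651/2024 + 59)*810 = (118765/2024)*810 = 48099825/1012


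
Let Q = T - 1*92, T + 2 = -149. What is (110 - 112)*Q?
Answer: 486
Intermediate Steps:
T = -151 (T = -2 - 149 = -151)
Q = -243 (Q = -151 - 1*92 = -151 - 92 = -243)
(110 - 112)*Q = (110 - 112)*(-243) = -2*(-243) = 486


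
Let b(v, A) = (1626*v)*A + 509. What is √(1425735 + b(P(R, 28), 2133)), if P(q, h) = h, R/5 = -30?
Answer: 2*√24634367 ≈ 9926.6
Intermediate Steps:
R = -150 (R = 5*(-30) = -150)
b(v, A) = 509 + 1626*A*v (b(v, A) = 1626*A*v + 509 = 509 + 1626*A*v)
√(1425735 + b(P(R, 28), 2133)) = √(1425735 + (509 + 1626*2133*28)) = √(1425735 + (509 + 97111224)) = √(1425735 + 97111733) = √98537468 = 2*√24634367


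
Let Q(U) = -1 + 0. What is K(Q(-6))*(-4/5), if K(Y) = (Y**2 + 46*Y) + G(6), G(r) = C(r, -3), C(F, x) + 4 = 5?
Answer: 176/5 ≈ 35.200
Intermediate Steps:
C(F, x) = 1 (C(F, x) = -4 + 5 = 1)
G(r) = 1
Q(U) = -1
K(Y) = 1 + Y**2 + 46*Y (K(Y) = (Y**2 + 46*Y) + 1 = 1 + Y**2 + 46*Y)
K(Q(-6))*(-4/5) = (1 + (-1)**2 + 46*(-1))*(-4/5) = (1 + 1 - 46)*(-4*1/5) = -44*(-4/5) = 176/5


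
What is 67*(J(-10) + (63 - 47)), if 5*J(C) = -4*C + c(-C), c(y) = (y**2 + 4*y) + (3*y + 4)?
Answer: 19698/5 ≈ 3939.6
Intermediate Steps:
c(y) = 4 + y**2 + 7*y (c(y) = (y**2 + 4*y) + (4 + 3*y) = 4 + y**2 + 7*y)
J(C) = 4/5 - 11*C/5 + C**2/5 (J(C) = (-4*C + (4 + (-C)**2 + 7*(-C)))/5 = (-4*C + (4 + C**2 - 7*C))/5 = (4 + C**2 - 11*C)/5 = 4/5 - 11*C/5 + C**2/5)
67*(J(-10) + (63 - 47)) = 67*((4/5 - 11/5*(-10) + (1/5)*(-10)**2) + (63 - 47)) = 67*((4/5 + 22 + (1/5)*100) + 16) = 67*((4/5 + 22 + 20) + 16) = 67*(214/5 + 16) = 67*(294/5) = 19698/5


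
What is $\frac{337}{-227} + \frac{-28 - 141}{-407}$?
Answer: $- \frac{98796}{92389} \approx -1.0693$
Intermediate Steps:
$\frac{337}{-227} + \frac{-28 - 141}{-407} = 337 \left(- \frac{1}{227}\right) + \left(-28 - 141\right) \left(- \frac{1}{407}\right) = - \frac{337}{227} - - \frac{169}{407} = - \frac{337}{227} + \frac{169}{407} = - \frac{98796}{92389}$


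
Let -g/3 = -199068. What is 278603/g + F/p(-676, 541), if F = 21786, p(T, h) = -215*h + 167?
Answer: 1612374575/5780337516 ≈ 0.27894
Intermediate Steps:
g = 597204 (g = -3*(-199068) = 597204)
p(T, h) = 167 - 215*h
278603/g + F/p(-676, 541) = 278603/597204 + 21786/(167 - 215*541) = 278603*(1/597204) + 21786/(167 - 116315) = 278603/597204 + 21786/(-116148) = 278603/597204 + 21786*(-1/116148) = 278603/597204 - 3631/19358 = 1612374575/5780337516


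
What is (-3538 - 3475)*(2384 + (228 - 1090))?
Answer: -10673786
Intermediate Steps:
(-3538 - 3475)*(2384 + (228 - 1090)) = -7013*(2384 - 862) = -7013*1522 = -10673786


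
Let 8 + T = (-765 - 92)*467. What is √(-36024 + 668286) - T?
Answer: 400227 + √632262 ≈ 4.0102e+5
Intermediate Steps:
T = -400227 (T = -8 + (-765 - 92)*467 = -8 - 857*467 = -8 - 400219 = -400227)
√(-36024 + 668286) - T = √(-36024 + 668286) - 1*(-400227) = √632262 + 400227 = 400227 + √632262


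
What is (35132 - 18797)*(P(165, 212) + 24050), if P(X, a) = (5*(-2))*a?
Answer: 358226550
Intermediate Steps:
P(X, a) = -10*a
(35132 - 18797)*(P(165, 212) + 24050) = (35132 - 18797)*(-10*212 + 24050) = 16335*(-2120 + 24050) = 16335*21930 = 358226550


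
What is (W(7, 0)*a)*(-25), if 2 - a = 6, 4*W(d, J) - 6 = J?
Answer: 150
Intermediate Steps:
W(d, J) = 3/2 + J/4
a = -4 (a = 2 - 1*6 = 2 - 6 = -4)
(W(7, 0)*a)*(-25) = ((3/2 + (¼)*0)*(-4))*(-25) = ((3/2 + 0)*(-4))*(-25) = ((3/2)*(-4))*(-25) = -6*(-25) = 150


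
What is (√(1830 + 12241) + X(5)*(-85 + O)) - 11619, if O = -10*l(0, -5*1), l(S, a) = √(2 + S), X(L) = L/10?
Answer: -23323/2 + √14071 - 5*√2 ≈ -11550.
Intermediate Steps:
X(L) = L/10 (X(L) = L*(⅒) = L/10)
O = -10*√2 (O = -10*√(2 + 0) = -10*√2 ≈ -14.142)
(√(1830 + 12241) + X(5)*(-85 + O)) - 11619 = (√(1830 + 12241) + ((⅒)*5)*(-85 - 10*√2)) - 11619 = (√14071 + (-85 - 10*√2)/2) - 11619 = (√14071 + (-85/2 - 5*√2)) - 11619 = (-85/2 + √14071 - 5*√2) - 11619 = -23323/2 + √14071 - 5*√2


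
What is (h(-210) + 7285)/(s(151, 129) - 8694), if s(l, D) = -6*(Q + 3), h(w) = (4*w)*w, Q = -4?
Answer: -183685/8688 ≈ -21.142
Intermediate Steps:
h(w) = 4*w²
s(l, D) = 6 (s(l, D) = -6*(-4 + 3) = -6*(-1) = 6)
(h(-210) + 7285)/(s(151, 129) - 8694) = (4*(-210)² + 7285)/(6 - 8694) = (4*44100 + 7285)/(-8688) = (176400 + 7285)*(-1/8688) = 183685*(-1/8688) = -183685/8688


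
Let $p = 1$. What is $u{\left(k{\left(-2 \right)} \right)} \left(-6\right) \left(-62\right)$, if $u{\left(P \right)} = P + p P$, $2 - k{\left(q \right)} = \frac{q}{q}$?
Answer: $744$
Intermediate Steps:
$k{\left(q \right)} = 1$ ($k{\left(q \right)} = 2 - \frac{q}{q} = 2 - 1 = 1$)
$u{\left(P \right)} = 2 P$ ($u{\left(P \right)} = P + 1 P = P + P = 2 P$)
$u{\left(k{\left(-2 \right)} \right)} \left(-6\right) \left(-62\right) = 2 \cdot 1 \left(-6\right) \left(-62\right) = 2 \left(-6\right) \left(-62\right) = \left(-12\right) \left(-62\right) = 744$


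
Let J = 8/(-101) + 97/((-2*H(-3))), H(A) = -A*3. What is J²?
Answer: 98823481/3305124 ≈ 29.900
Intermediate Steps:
H(A) = -3*A
J = -9941/1818 (J = 8/(-101) + 97/((-(-6)*(-3))) = 8*(-1/101) + 97/((-2*9)) = -8/101 + 97/(-18) = -8/101 + 97*(-1/18) = -8/101 - 97/18 = -9941/1818 ≈ -5.4681)
J² = (-9941/1818)² = 98823481/3305124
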